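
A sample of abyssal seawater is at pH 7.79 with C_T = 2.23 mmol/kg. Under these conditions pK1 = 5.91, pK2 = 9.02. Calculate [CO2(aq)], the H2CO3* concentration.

[CO2*] = 0.0274 mmol/kg

α₀ = 1 / (1 + K1/[H⁺] + K1K2/[H⁺]²) = 1 / (1 + 10^+1.88 + 10^+0.65)
   = 1 / (1 + 75.858 + 4.4668) = 1/81.325 = 0.01230
[CO2*] = α₀ × DIC = 0.01230 × 2.23 = 0.0274 mmol/kg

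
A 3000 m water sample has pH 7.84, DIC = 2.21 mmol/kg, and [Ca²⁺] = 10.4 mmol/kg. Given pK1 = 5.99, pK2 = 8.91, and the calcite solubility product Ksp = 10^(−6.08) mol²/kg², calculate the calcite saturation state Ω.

α₂ = 1 / (1 + [H⁺]/K2 + [H⁺]²/(K1K2)) = 1 / (1 + 10^+1.07 + 10^-0.78)
   = 1 / (1 + 11.749 + 0.16596) = 1/12.915 = 0.07743
[CO3²⁻] = α₂ × DIC = 0.07743 × 2.21 = 0.1711 mmol/kg
Ksp = 10^(−6.08) = 8.318×10^-7
Ω = [Ca²⁺][CO3²⁻]/Ksp = (10.4×10^-3)(1.711×10^-4) / 8.318×10^-7 = 2.14

Ω = 2.14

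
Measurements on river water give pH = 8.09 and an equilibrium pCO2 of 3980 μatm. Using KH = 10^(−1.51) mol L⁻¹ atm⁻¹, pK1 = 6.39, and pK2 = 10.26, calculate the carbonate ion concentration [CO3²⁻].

[CO3²⁻] = 0.0417 mmol/L

[CO2*] = KH · pCO2 = 10^(−1.51) × 3980×10^-6 = 1.230×10^-4 mol/L
α₀ = 1/(1 + K1/[H⁺] + K1K2/[H⁺]²) = 1/(1 + 10^+1.70 + 10^-0.47) = 0.01943
DIC = [CO2*]/α₀ = 1.230×10^-4 / 0.01943 = 6.329 mmol/L
[CO3²⁻] = α₂·DIC; α₂ = 0.006585, so [CO3²⁻] = 0.006585 × 6.329 = 0.0417 mmol/L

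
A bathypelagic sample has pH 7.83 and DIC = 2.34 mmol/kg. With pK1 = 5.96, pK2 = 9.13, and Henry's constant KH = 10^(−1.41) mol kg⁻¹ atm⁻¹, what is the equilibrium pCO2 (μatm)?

pCO2 = 763 μatm

α₀ = 1 / (1 + K1/[H⁺] + K1K2/[H⁺]²) = 1 / (1 + 10^+1.87 + 10^+0.57)
   = 1 / (1 + 74.131 + 3.7154) = 1/78.846 = 0.01268
[CO2*] = α₀ × DIC = 0.01268 × 2.34 = 0.02968 mmol/kg
pCO2 = [CO2*]/KH = 2.968×10^-5 / 3.890×10^-2 = 763 μatm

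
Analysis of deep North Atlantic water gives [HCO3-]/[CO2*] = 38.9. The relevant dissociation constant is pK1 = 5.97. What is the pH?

From K1 = [H⁺][HCO3-]/[CO2*]:  pH = pK1 + log₁₀([HCO3-]/[CO2*])
log₁₀(38.9) = +1.590
pH = 5.97 + (+1.590) = 7.56

pH = 7.56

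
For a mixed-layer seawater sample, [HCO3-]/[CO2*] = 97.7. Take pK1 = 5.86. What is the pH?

From K1 = [H⁺][HCO3-]/[CO2*]:  pH = pK1 + log₁₀([HCO3-]/[CO2*])
log₁₀(97.7) = +1.990
pH = 5.86 + (+1.990) = 7.85

pH = 7.85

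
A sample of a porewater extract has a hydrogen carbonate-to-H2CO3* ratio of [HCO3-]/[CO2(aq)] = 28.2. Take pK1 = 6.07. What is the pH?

pH = 7.52

From K1 = [H⁺][HCO3-]/[CO2(aq)]:  pH = pK1 + log₁₀([HCO3-]/[CO2(aq)])
log₁₀(28.2) = +1.450
pH = 6.07 + (+1.450) = 7.52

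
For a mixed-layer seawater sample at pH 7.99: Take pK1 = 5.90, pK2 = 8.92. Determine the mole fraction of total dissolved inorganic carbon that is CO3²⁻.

α₂ = 0.104

α₂ = 1 / (1 + [H⁺]/K2 + [H⁺]²/(K1K2)) = 1 / (1 + 10^+0.93 + 10^-1.16)
   = 1 / (1 + 8.5114 + 0.069183) = 1/9.5806 = 0.1044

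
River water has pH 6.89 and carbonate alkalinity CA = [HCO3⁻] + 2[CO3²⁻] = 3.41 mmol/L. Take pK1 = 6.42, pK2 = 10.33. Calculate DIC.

DIC = 4.56 mmol/L

CA = [HCO3⁻] + 2[CO3²⁻] = (α₁ + 2α₂)·DIC
At pH 6.89: [H⁺]/K1 = 10^-0.47 = 0.33884, K2/[H⁺] = 10^-3.44 = 0.00036308
α₁ = 1/(1 + 0.33884 + 0.00036308) = 1/1.3392 = 0.7467; α₂ = α₁·K2/[H⁺] = 0.0002711
α₁ + 2α₂ = 0.7473
DIC = CA / (α₁ + 2α₂) = 3.41 / 0.7473 = 4.56 mmol/L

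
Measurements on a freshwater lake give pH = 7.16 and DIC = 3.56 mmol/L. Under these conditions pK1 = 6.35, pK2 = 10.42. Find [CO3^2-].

[CO3²⁻] = 1.69 μmol/L

α₂ = 1 / (1 + [H⁺]/K2 + [H⁺]²/(K1K2)) = 1 / (1 + 10^+3.26 + 10^+2.45)
   = 1 / (1 + 1819.7 + 281.84) = 1/2102.5 = 0.0004756
[CO3²⁻] = α₂ × DIC = 0.0004756 × 3.56 = 0.00169 mmol/L = 1.69 μmol/L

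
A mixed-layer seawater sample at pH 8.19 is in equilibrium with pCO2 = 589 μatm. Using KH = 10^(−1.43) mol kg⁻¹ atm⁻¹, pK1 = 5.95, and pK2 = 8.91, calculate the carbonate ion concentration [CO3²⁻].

[CO2*] = KH · pCO2 = 10^(−1.43) × 589×10^-6 = 2.188×10^-5 mol/kg
α₀ = 1/(1 + K1/[H⁺] + K1K2/[H⁺]²) = 1/(1 + 10^+2.24 + 10^+1.52) = 0.004810
DIC = [CO2*]/α₀ = 2.188×10^-5 / 0.004810 = 4.549 mmol/kg
[CO3²⁻] = α₂·DIC; α₂ = 0.1593, so [CO3²⁻] = 0.1593 × 4.549 = 0.725 mmol/kg

[CO3²⁻] = 0.725 mmol/kg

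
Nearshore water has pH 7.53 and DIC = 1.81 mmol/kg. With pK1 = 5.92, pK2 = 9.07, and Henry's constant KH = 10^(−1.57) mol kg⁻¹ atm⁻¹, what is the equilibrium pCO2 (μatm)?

pCO2 = 1570 μatm

α₀ = 1 / (1 + K1/[H⁺] + K1K2/[H⁺]²) = 1 / (1 + 10^+1.61 + 10^+0.07)
   = 1 / (1 + 40.738 + 1.1749) = 1/42.913 = 0.02330
[CO2*] = α₀ × DIC = 0.02330 × 1.81 = 0.04218 mmol/kg
pCO2 = [CO2*]/KH = 4.218×10^-5 / 2.692×10^-2 = 1570 μatm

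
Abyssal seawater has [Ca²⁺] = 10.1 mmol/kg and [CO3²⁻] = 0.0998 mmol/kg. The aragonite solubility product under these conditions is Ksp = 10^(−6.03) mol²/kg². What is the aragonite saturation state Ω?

Ksp = 10^(−6.03) = 9.333×10^-7
Ω = [Ca²⁺][CO3²⁻]/Ksp = (10.1×10^-3)(0.0998×10^-3) / 9.333×10^-7 = 1.08

Ω = 1.08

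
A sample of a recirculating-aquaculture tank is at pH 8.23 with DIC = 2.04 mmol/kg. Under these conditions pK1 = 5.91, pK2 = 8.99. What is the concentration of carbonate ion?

[CO3²⁻] = 0.301 mmol/kg

α₂ = 1 / (1 + [H⁺]/K2 + [H⁺]²/(K1K2)) = 1 / (1 + 10^+0.76 + 10^-1.56)
   = 1 / (1 + 5.7544 + 0.027542) = 1/6.7819 = 0.1475
[CO3²⁻] = α₂ × DIC = 0.1475 × 2.04 = 0.301 mmol/kg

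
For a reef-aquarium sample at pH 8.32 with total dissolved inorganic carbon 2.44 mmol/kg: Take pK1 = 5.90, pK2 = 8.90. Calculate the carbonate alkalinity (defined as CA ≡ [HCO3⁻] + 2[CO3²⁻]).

CA = [HCO3⁻] + 2[CO3²⁻] = (α₁ + 2α₂)·DIC
At pH 8.32: [H⁺]/K1 = 10^-2.42 = 0.0038019, K2/[H⁺] = 10^-0.58 = 0.26303
α₁ = 1/(1 + 0.0038019 + 0.26303) = 1/1.2668 = 0.7894; α₂ = α₁·K2/[H⁺] = 0.2076
α₁ + 2α₂ = 1.2046
CA = 1.2046 × 2.44 = 2.94 mmol/kg

CA = 2.94 mmol/kg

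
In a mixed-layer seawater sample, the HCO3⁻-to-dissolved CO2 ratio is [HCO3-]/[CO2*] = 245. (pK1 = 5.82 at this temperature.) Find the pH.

pH = 8.21

From K1 = [H⁺][HCO3-]/[CO2*]:  pH = pK1 + log₁₀([HCO3-]/[CO2*])
log₁₀(245) = +2.389
pH = 5.82 + (+2.389) = 8.21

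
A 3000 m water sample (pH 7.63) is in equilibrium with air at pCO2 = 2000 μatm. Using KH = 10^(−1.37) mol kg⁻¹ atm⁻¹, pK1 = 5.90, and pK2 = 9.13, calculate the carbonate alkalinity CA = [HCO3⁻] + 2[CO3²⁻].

[CO2*] = KH · pCO2 = 10^(−1.37) × 2000×10^-6 = 8.532×10^-5 mol/kg
α₀ = 1/(1 + K1/[H⁺] + K1K2/[H⁺]²) = 1/(1 + 10^+1.73 + 10^+0.23) = 0.01773
DIC = [CO2*]/α₀ = 8.532×10^-5 / 0.01773 = 4.812 mmol/kg
CA = (α₁ + 2α₂)·DIC = (0.9522 + 2×0.03011) × 4.812 = 4.87 mmol/kg

CA = 4.87 mmol/kg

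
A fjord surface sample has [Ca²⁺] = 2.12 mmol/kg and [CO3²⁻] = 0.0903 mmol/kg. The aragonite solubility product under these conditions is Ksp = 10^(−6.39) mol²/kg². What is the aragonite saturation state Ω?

Ω = 0.470

Ksp = 10^(−6.39) = 4.074×10^-7
Ω = [Ca²⁺][CO3²⁻]/Ksp = (2.12×10^-3)(0.0903×10^-3) / 4.074×10^-7 = 0.470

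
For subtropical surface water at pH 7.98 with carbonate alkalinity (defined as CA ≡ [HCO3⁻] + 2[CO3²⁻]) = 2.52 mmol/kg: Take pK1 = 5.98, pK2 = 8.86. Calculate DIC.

CA = [HCO3⁻] + 2[CO3²⁻] = (α₁ + 2α₂)·DIC
At pH 7.98: [H⁺]/K1 = 10^-2.00 = 0.010000, K2/[H⁺] = 10^-0.88 = 0.13183
α₁ = 1/(1 + 0.010000 + 0.13183) = 1/1.1418 = 0.8758; α₂ = α₁·K2/[H⁺] = 0.1155
α₁ + 2α₂ = 1.1067
DIC = CA / (α₁ + 2α₂) = 2.52 / 1.1067 = 2.28 mmol/kg

DIC = 2.28 mmol/kg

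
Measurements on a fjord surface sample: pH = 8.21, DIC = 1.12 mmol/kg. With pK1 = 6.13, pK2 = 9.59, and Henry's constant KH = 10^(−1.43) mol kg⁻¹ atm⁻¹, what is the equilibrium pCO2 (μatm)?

pCO2 = 239 μatm

α₀ = 1 / (1 + K1/[H⁺] + K1K2/[H⁺]²) = 1 / (1 + 10^+2.08 + 10^+0.70)
   = 1 / (1 + 120.23 + 5.0119) = 1/126.24 = 0.007922
[CO2*] = α₀ × DIC = 0.007922 × 1.12 = 0.008872 mmol/kg = 8.872 μmol/kg
pCO2 = [CO2*]/KH = 8.872×10^-6 / 3.715×10^-2 = 239 μatm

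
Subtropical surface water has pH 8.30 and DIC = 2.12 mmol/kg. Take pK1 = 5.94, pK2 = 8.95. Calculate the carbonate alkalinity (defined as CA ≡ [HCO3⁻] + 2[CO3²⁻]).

CA = [HCO3⁻] + 2[CO3²⁻] = (α₁ + 2α₂)·DIC
At pH 8.30: [H⁺]/K1 = 10^-2.36 = 0.0043652, K2/[H⁺] = 10^-0.65 = 0.22387
α₁ = 1/(1 + 0.0043652 + 0.22387) = 1/1.2282 = 0.8142; α₂ = α₁·K2/[H⁺] = 0.1823
α₁ + 2α₂ = 1.1787
CA = 1.1787 × 2.12 = 2.50 mmol/kg

CA = 2.50 mmol/kg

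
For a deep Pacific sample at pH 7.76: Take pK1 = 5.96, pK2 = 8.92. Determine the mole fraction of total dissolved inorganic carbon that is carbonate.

α₂ = 0.0638

α₂ = 1 / (1 + [H⁺]/K2 + [H⁺]²/(K1K2)) = 1 / (1 + 10^+1.16 + 10^-0.64)
   = 1 / (1 + 14.454 + 0.22909) = 1/15.683 = 0.06376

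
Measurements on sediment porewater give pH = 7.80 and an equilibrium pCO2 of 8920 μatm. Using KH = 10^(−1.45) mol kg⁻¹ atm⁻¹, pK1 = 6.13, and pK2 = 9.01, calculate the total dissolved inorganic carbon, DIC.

[CO2*] = KH · pCO2 = 10^(−1.45) × 8920×10^-6 = 3.165×10^-4 mol/kg
α₀ = 1/(1 + K1/[H⁺] + K1K2/[H⁺]²) = 1/(1 + 10^+1.67 + 10^+0.46) = 0.01974
DIC = [CO2*]/α₀ = 3.165×10^-4 / 0.01974 = 16.0 mmol/kg

DIC = 16.0 mmol/kg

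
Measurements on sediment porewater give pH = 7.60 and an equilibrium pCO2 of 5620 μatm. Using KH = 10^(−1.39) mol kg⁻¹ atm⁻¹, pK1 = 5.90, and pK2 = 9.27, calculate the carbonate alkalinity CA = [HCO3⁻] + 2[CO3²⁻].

CA = 12.0 mmol/kg

[CO2*] = KH · pCO2 = 10^(−1.39) × 5620×10^-6 = 2.289×10^-4 mol/kg
α₀ = 1/(1 + K1/[H⁺] + K1K2/[H⁺]²) = 1/(1 + 10^+1.70 + 10^+0.03) = 0.01916
DIC = [CO2*]/α₀ = 2.289×10^-4 / 0.01916 = 11.95 mmol/kg
CA = (α₁ + 2α₂)·DIC = (0.9603 + 2×0.02053) × 11.95 = 12.0 mmol/kg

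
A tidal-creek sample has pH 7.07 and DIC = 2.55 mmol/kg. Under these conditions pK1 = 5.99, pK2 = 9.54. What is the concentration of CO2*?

α₀ = 1 / (1 + K1/[H⁺] + K1K2/[H⁺]²) = 1 / (1 + 10^+1.08 + 10^-1.39)
   = 1 / (1 + 12.023 + 0.040738) = 1/13.063 = 0.07655
[CO2*] = α₀ × DIC = 0.07655 × 2.55 = 0.195 mmol/kg

[CO2*] = 0.195 mmol/kg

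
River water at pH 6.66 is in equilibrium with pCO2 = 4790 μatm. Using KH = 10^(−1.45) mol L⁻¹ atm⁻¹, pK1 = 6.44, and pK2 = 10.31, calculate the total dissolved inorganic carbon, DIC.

DIC = 0.452 mmol/L

[CO2*] = KH · pCO2 = 10^(−1.45) × 4790×10^-6 = 1.700×10^-4 mol/L
α₀ = 1/(1 + K1/[H⁺] + K1K2/[H⁺]²) = 1/(1 + 10^+0.22 + 10^-3.43) = 0.3759
DIC = [CO2*]/α₀ = 1.700×10^-4 / 0.3759 = 0.452 mmol/L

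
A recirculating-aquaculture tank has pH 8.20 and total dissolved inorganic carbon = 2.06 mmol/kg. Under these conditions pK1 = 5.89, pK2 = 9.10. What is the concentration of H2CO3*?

[CO2*] = 8.92 μmol/kg

α₀ = 1 / (1 + K1/[H⁺] + K1K2/[H⁺]²) = 1 / (1 + 10^+2.31 + 10^+1.41)
   = 1 / (1 + 204.17 + 25.704) = 1/230.88 = 0.004331
[CO2*] = α₀ × DIC = 0.004331 × 2.06 = 0.00892 mmol/kg = 8.92 μmol/kg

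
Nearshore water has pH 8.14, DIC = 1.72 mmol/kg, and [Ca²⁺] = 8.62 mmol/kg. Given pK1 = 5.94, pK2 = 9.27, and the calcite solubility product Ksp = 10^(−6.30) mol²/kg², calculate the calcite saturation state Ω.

Ω = 2.03

α₂ = 1 / (1 + [H⁺]/K2 + [H⁺]²/(K1K2)) = 1 / (1 + 10^+1.13 + 10^-1.07)
   = 1 / (1 + 13.490 + 0.085114) = 1/14.575 = 0.06861
[CO3²⁻] = α₂ × DIC = 0.06861 × 1.72 = 0.1180 mmol/kg
Ksp = 10^(−6.30) = 5.012×10^-7
Ω = [Ca²⁺][CO3²⁻]/Ksp = (8.62×10^-3)(1.180×10^-4) / 5.012×10^-7 = 2.03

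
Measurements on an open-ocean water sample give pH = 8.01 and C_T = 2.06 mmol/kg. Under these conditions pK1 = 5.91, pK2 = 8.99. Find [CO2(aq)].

α₀ = 1 / (1 + K1/[H⁺] + K1K2/[H⁺]²) = 1 / (1 + 10^+2.10 + 10^+1.12)
   = 1 / (1 + 125.89 + 13.183) = 1/140.08 = 0.007139
[CO2*] = α₀ × DIC = 0.007139 × 2.06 = 0.0147 mmol/kg = 14.7 μmol/kg

[CO2*] = 14.7 μmol/kg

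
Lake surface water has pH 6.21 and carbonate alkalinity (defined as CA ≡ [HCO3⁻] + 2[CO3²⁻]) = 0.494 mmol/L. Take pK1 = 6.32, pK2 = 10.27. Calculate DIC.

CA = [HCO3⁻] + 2[CO3²⁻] = (α₁ + 2α₂)·DIC
At pH 6.21: [H⁺]/K1 = 10^0.11 = 1.2882, K2/[H⁺] = 10^-4.06 = 8.7096×10^-5
α₁ = 1/(1 + 1.2882 + 8.7096×10^-5) = 1/2.2883 = 0.4370; α₂ = α₁·K2/[H⁺] = 3.806×10^-5
α₁ + 2α₂ = 0.4371
DIC = CA / (α₁ + 2α₂) = 0.494 / 0.4371 = 1.13 mmol/L

DIC = 1.13 mmol/L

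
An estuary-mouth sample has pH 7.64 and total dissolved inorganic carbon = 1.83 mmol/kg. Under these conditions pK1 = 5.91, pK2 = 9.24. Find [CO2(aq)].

α₀ = 1 / (1 + K1/[H⁺] + K1K2/[H⁺]²) = 1 / (1 + 10^+1.73 + 10^+0.13)
   = 1 / (1 + 53.703 + 1.3490) = 1/56.052 = 0.01784
[CO2*] = α₀ × DIC = 0.01784 × 1.83 = 0.0326 mmol/kg

[CO2*] = 0.0326 mmol/kg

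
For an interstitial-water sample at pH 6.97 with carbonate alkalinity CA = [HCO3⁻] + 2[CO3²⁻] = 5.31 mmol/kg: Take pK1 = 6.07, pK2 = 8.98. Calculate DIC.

DIC = 5.91 mmol/kg

CA = [HCO3⁻] + 2[CO3²⁻] = (α₁ + 2α₂)·DIC
At pH 6.97: [H⁺]/K1 = 10^-0.90 = 0.12589, K2/[H⁺] = 10^-2.01 = 0.0097724
α₁ = 1/(1 + 0.12589 + 0.0097724) = 1/1.1357 = 0.8805; α₂ = α₁·K2/[H⁺] = 0.008605
α₁ + 2α₂ = 0.8978
DIC = CA / (α₁ + 2α₂) = 5.31 / 0.8978 = 5.91 mmol/kg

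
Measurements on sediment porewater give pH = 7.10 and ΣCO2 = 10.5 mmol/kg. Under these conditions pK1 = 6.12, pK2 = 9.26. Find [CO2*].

α₀ = 1 / (1 + K1/[H⁺] + K1K2/[H⁺]²) = 1 / (1 + 10^+0.98 + 10^-1.18)
   = 1 / (1 + 9.5499 + 0.066069) = 1/10.616 = 0.09420
[CO2*] = α₀ × DIC = 0.09420 × 10.5 = 0.989 mmol/kg

[CO2*] = 0.989 mmol/kg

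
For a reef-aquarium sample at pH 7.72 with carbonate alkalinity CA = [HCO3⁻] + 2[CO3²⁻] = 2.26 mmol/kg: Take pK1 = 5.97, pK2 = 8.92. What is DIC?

DIC = 2.17 mmol/kg

CA = [HCO3⁻] + 2[CO3²⁻] = (α₁ + 2α₂)·DIC
At pH 7.72: [H⁺]/K1 = 10^-1.75 = 0.017783, K2/[H⁺] = 10^-1.20 = 0.063096
α₁ = 1/(1 + 0.017783 + 0.063096) = 1/1.0809 = 0.9252; α₂ = α₁·K2/[H⁺] = 0.05837
α₁ + 2α₂ = 1.0419
DIC = CA / (α₁ + 2α₂) = 2.26 / 1.0419 = 2.17 mmol/kg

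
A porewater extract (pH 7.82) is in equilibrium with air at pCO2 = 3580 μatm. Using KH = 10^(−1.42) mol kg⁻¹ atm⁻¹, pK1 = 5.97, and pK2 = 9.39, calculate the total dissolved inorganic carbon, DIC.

[CO2*] = KH · pCO2 = 10^(−1.42) × 3580×10^-6 = 1.361×10^-4 mol/kg
α₀ = 1/(1 + K1/[H⁺] + K1K2/[H⁺]²) = 1/(1 + 10^+1.85 + 10^+0.28) = 0.01357
DIC = [CO2*]/α₀ = 1.361×10^-4 / 0.01357 = 10.0 mmol/kg

DIC = 10.0 mmol/kg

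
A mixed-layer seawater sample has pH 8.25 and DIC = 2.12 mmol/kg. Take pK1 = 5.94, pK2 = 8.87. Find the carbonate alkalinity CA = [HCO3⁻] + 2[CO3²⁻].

CA = 2.52 mmol/kg

CA = [HCO3⁻] + 2[CO3²⁻] = (α₁ + 2α₂)·DIC
At pH 8.25: [H⁺]/K1 = 10^-2.31 = 0.0048978, K2/[H⁺] = 10^-0.62 = 0.23988
α₁ = 1/(1 + 0.0048978 + 0.23988) = 1/1.2448 = 0.8034; α₂ = α₁·K2/[H⁺] = 0.1927
α₁ + 2α₂ = 1.1888
CA = 1.1888 × 2.12 = 2.52 mmol/kg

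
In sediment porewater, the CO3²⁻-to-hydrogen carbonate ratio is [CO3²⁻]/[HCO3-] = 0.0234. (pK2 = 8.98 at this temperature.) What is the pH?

From K2 = [H⁺][CO3²⁻]/[HCO3-]:  pH = pK2 + log₁₀([CO3²⁻]/[HCO3-])
log₁₀(0.0234) = -1.631
pH = 8.98 + (-1.631) = 7.35

pH = 7.35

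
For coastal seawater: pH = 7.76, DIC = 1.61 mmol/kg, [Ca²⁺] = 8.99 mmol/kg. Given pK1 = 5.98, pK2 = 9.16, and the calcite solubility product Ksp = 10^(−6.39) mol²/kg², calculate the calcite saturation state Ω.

α₂ = 1 / (1 + [H⁺]/K2 + [H⁺]²/(K1K2)) = 1 / (1 + 10^+1.40 + 10^-0.38)
   = 1 / (1 + 25.119 + 0.41687) = 1/26.536 = 0.03769
[CO3²⁻] = α₂ × DIC = 0.03769 × 1.61 = 0.06067 mmol/kg
Ksp = 10^(−6.39) = 4.074×10^-7
Ω = [Ca²⁺][CO3²⁻]/Ksp = (8.99×10^-3)(6.067×10^-5) / 4.074×10^-7 = 1.34

Ω = 1.34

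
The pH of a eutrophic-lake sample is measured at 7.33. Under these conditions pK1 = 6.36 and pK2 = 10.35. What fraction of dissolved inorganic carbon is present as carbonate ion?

α₂ = 1 / (1 + [H⁺]/K2 + [H⁺]²/(K1K2)) = 1 / (1 + 10^+3.02 + 10^+2.05)
   = 1 / (1 + 1047.1 + 112.20) = 1/1160.3 = 0.0008618

α₂ = 0.000862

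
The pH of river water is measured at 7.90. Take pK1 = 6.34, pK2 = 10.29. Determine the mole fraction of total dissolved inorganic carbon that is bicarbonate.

α₁ = 1 / (1 + [H⁺]/K1 + K2/[H⁺]) = 1 / (1 + 10^-1.56 + 10^-2.39)
   = 1 / (1 + 0.027542 + 0.0040738) = 1/1.0316 = 0.9694

α₁ = 0.969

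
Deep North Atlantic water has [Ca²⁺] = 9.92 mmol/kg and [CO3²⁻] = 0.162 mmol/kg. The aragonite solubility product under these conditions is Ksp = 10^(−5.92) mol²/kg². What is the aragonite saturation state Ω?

Ω = 1.34

Ksp = 10^(−5.92) = 1.202×10^-6
Ω = [Ca²⁺][CO3²⁻]/Ksp = (9.92×10^-3)(0.162×10^-3) / 1.202×10^-6 = 1.34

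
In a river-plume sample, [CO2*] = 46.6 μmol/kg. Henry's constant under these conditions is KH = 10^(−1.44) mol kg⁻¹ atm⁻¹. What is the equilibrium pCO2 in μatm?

pCO2 = 1280 μatm

KH = 10^(−1.44) = 3.631×10^-2 mol kg⁻¹ atm⁻¹
pCO2 = [CO2*]/KH = 46.6×10^-6 / 3.631×10^-2 = 1.28×10^-3 atm = 1280 μatm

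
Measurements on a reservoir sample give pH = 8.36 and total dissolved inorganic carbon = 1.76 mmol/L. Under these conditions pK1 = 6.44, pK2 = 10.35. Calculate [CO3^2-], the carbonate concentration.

α₂ = 1 / (1 + [H⁺]/K2 + [H⁺]²/(K1K2)) = 1 / (1 + 10^+1.99 + 10^+0.07)
   = 1 / (1 + 97.724 + 1.1749) = 1/99.899 = 0.01001
[CO3²⁻] = α₂ × DIC = 0.01001 × 1.76 = 0.0176 mmol/L = 17.6 μmol/L

[CO3²⁻] = 17.6 μmol/L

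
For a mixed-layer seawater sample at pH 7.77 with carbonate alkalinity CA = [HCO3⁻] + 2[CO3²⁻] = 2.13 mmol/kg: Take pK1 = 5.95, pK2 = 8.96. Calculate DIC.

CA = [HCO3⁻] + 2[CO3²⁻] = (α₁ + 2α₂)·DIC
At pH 7.77: [H⁺]/K1 = 10^-1.82 = 0.015136, K2/[H⁺] = 10^-1.19 = 0.064565
α₁ = 1/(1 + 0.015136 + 0.064565) = 1/1.0797 = 0.9262; α₂ = α₁·K2/[H⁺] = 0.05980
α₁ + 2α₂ = 1.0458
DIC = CA / (α₁ + 2α₂) = 2.13 / 1.0458 = 2.04 mmol/kg

DIC = 2.04 mmol/kg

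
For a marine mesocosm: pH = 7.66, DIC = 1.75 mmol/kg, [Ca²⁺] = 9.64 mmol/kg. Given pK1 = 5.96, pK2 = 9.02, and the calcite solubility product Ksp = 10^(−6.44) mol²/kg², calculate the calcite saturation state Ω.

α₂ = 1 / (1 + [H⁺]/K2 + [H⁺]²/(K1K2)) = 1 / (1 + 10^+1.36 + 10^-0.34)
   = 1 / (1 + 22.909 + 0.45709) = 1/24.366 = 0.04104
[CO3²⁻] = α₂ × DIC = 0.04104 × 1.75 = 0.07182 mmol/kg
Ksp = 10^(−6.44) = 3.631×10^-7
Ω = [Ca²⁺][CO3²⁻]/Ksp = (9.64×10^-3)(7.182×10^-5) / 3.631×10^-7 = 1.91

Ω = 1.91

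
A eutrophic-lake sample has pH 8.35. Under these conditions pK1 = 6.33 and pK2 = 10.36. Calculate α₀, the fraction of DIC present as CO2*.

α₀ = 0.00937

α₀ = 1 / (1 + K1/[H⁺] + K1K2/[H⁺]²) = 1 / (1 + 10^+2.02 + 10^+0.01)
   = 1 / (1 + 104.71 + 1.0233) = 1/106.74 = 0.009369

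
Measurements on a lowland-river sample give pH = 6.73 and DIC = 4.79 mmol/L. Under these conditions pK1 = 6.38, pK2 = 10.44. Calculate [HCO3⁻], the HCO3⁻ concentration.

α₁ = 1 / (1 + [H⁺]/K1 + K2/[H⁺]) = 1 / (1 + 10^-0.35 + 10^-3.71)
   = 1 / (1 + 0.44668 + 0.00019498) = 1/1.4469 = 0.6911
[HCO3⁻] = α₁ × DIC = 0.6911 × 4.79 = 3.31 mmol/L

[HCO3⁻] = 3.31 mmol/L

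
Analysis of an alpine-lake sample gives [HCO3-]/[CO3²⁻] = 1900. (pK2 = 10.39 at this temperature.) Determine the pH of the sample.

From K2 = [H⁺][CO3²⁻]/[HCO3-]:  pH = pK2 − log₁₀([HCO3-]/[CO3²⁻])
log₁₀(1900) = +3.279
pH = 10.39 − (+3.279) = 7.11

pH = 7.11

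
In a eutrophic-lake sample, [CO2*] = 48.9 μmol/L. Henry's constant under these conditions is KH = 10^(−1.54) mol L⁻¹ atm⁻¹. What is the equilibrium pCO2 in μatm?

pCO2 = 1700 μatm

KH = 10^(−1.54) = 2.884×10^-2 mol L⁻¹ atm⁻¹
pCO2 = [CO2*]/KH = 48.9×10^-6 / 2.884×10^-2 = 1.70×10^-3 atm = 1700 μatm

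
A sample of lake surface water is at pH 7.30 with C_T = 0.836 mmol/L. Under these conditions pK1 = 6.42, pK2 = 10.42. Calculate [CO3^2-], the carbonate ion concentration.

α₂ = 1 / (1 + [H⁺]/K2 + [H⁺]²/(K1K2)) = 1 / (1 + 10^+3.12 + 10^+2.24)
   = 1 / (1 + 1318.3 + 173.78) = 1/1493.0 = 0.0006698
[CO3²⁻] = α₂ × DIC = 0.0006698 × 0.836 = 0.000560 mmol/L = 0.560 μmol/L

[CO3²⁻] = 0.560 μmol/L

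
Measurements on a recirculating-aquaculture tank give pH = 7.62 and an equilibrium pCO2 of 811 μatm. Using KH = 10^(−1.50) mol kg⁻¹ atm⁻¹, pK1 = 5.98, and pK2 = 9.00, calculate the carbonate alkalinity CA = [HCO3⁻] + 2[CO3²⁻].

CA = 1.21 mmol/kg

[CO2*] = KH · pCO2 = 10^(−1.50) × 811×10^-6 = 2.565×10^-5 mol/kg
α₀ = 1/(1 + K1/[H⁺] + K1K2/[H⁺]²) = 1/(1 + 10^+1.64 + 10^+0.26) = 0.02152
DIC = [CO2*]/α₀ = 2.565×10^-5 / 0.02152 = 1.192 mmol/kg
CA = (α₁ + 2α₂)·DIC = (0.9393 + 2×0.03916) × 1.192 = 1.21 mmol/kg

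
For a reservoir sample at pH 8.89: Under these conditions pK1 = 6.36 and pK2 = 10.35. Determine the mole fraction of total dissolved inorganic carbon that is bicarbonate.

α₁ = 0.964

α₁ = 1 / (1 + [H⁺]/K1 + K2/[H⁺]) = 1 / (1 + 10^-2.53 + 10^-1.46)
   = 1 / (1 + 0.0029512 + 0.034674) = 1/1.0376 = 0.9637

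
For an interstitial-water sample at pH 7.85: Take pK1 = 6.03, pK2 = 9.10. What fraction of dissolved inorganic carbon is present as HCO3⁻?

α₁ = 0.933

α₁ = 1 / (1 + [H⁺]/K1 + K2/[H⁺]) = 1 / (1 + 10^-1.82 + 10^-1.25)
   = 1 / (1 + 0.015136 + 0.056234) = 1/1.0714 = 0.9334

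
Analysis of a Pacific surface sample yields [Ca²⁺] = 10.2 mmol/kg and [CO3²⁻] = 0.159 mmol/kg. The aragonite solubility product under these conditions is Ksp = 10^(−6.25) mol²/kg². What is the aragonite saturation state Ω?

Ω = 2.88

Ksp = 10^(−6.25) = 5.623×10^-7
Ω = [Ca²⁺][CO3²⁻]/Ksp = (10.2×10^-3)(0.159×10^-3) / 5.623×10^-7 = 2.88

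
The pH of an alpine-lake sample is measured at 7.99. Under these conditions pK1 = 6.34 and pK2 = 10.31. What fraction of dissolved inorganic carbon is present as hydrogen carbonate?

α₁ = 1 / (1 + [H⁺]/K1 + K2/[H⁺]) = 1 / (1 + 10^-1.65 + 10^-2.32)
   = 1 / (1 + 0.022387 + 0.0047863) = 1/1.0272 = 0.9735

α₁ = 0.974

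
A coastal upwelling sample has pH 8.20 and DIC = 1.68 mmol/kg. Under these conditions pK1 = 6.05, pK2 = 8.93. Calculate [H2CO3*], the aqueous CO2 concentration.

α₀ = 1 / (1 + K1/[H⁺] + K1K2/[H⁺]²) = 1 / (1 + 10^+2.15 + 10^+1.42)
   = 1 / (1 + 141.25 + 26.303) = 1/168.56 = 0.005933
[CO2*] = α₀ × DIC = 0.005933 × 1.68 = 0.00997 mmol/kg = 9.97 μmol/kg

[CO2*] = 9.97 μmol/kg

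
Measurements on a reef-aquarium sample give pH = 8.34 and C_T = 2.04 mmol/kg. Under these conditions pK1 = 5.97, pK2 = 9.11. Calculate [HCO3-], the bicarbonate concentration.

[HCO3⁻] = 1.74 mmol/kg

α₁ = 1 / (1 + [H⁺]/K1 + K2/[H⁺]) = 1 / (1 + 10^-2.37 + 10^-0.77)
   = 1 / (1 + 0.0042658 + 0.16982) = 1/1.1741 = 0.8517
[HCO3⁻] = α₁ × DIC = 0.8517 × 2.04 = 1.74 mmol/kg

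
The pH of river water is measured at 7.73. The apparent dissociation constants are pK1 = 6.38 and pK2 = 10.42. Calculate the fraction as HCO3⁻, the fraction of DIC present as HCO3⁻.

α₁ = 1 / (1 + [H⁺]/K1 + K2/[H⁺]) = 1 / (1 + 10^-1.35 + 10^-2.69)
   = 1 / (1 + 0.044668 + 0.0020417) = 1/1.0467 = 0.9554

α₁ = 0.955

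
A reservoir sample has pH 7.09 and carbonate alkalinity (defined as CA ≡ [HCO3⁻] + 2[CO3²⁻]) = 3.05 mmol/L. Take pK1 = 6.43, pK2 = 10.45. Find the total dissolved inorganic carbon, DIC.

DIC = 3.72 mmol/L

CA = [HCO3⁻] + 2[CO3²⁻] = (α₁ + 2α₂)·DIC
At pH 7.09: [H⁺]/K1 = 10^-0.66 = 0.21878, K2/[H⁺] = 10^-3.36 = 0.00043652
α₁ = 1/(1 + 0.21878 + 0.00043652) = 1/1.2192 = 0.8202; α₂ = α₁·K2/[H⁺] = 0.0003580
α₁ + 2α₂ = 0.8209
DIC = CA / (α₁ + 2α₂) = 3.05 / 0.8209 = 3.72 mmol/L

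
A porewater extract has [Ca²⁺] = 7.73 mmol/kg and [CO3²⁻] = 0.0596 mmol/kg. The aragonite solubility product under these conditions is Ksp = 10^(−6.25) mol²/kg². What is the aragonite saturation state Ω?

Ω = 0.819

Ksp = 10^(−6.25) = 5.623×10^-7
Ω = [Ca²⁺][CO3²⁻]/Ksp = (7.73×10^-3)(0.0596×10^-3) / 5.623×10^-7 = 0.819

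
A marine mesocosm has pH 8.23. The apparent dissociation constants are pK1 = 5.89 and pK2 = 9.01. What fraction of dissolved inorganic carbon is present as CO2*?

α₀ = 0.00390

α₀ = 1 / (1 + K1/[H⁺] + K1K2/[H⁺]²) = 1 / (1 + 10^+2.34 + 10^+1.56)
   = 1 / (1 + 218.78 + 36.308) = 1/256.08 = 0.003905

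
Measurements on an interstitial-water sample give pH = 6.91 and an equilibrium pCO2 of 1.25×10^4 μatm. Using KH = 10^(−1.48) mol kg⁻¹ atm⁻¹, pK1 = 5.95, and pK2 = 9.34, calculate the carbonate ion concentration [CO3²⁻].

[CO2*] = KH · pCO2 = 10^(−1.48) × 1.25×10^4×10^-6 = 4.139×10^-4 mol/kg
α₀ = 1/(1 + K1/[H⁺] + K1K2/[H⁺]²) = 1/(1 + 10^+0.96 + 10^-1.47) = 0.09848
DIC = [CO2*]/α₀ = 4.139×10^-4 / 0.09848 = 4.203 mmol/kg
[CO3²⁻] = α₂·DIC; α₂ = 0.003337, so [CO3²⁻] = 0.003337 × 4.203 = 0.0140 mmol/kg = 14.0 μmol/kg

[CO3²⁻] = 14.0 μmol/kg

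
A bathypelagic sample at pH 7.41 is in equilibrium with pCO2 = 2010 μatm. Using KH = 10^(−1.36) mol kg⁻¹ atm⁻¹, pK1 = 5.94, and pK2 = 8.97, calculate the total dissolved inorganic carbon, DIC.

[CO2*] = KH · pCO2 = 10^(−1.36) × 2010×10^-6 = 8.774×10^-5 mol/kg
α₀ = 1/(1 + K1/[H⁺] + K1K2/[H⁺]²) = 1/(1 + 10^+1.47 + 10^-0.09) = 0.03192
DIC = [CO2*]/α₀ = 8.774×10^-5 / 0.03192 = 2.75 mmol/kg

DIC = 2.75 mmol/kg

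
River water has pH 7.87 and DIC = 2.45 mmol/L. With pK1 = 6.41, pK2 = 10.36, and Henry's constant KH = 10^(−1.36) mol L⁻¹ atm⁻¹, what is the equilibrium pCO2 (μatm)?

pCO2 = 1880 μatm

α₀ = 1 / (1 + K1/[H⁺] + K1K2/[H⁺]²) = 1 / (1 + 10^+1.46 + 10^-1.03)
   = 1 / (1 + 28.840 + 0.093325) = 1/29.934 = 0.03341
[CO2*] = α₀ × DIC = 0.03341 × 2.45 = 0.08185 mmol/L
pCO2 = [CO2*]/KH = 8.185×10^-5 / 4.365×10^-2 = 1880 μatm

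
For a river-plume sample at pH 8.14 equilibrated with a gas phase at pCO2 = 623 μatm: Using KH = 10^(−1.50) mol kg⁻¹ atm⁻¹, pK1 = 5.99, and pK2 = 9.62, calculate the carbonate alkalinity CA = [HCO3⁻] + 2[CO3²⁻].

[CO2*] = KH · pCO2 = 10^(−1.50) × 623×10^-6 = 1.970×10^-5 mol/kg
α₀ = 1/(1 + K1/[H⁺] + K1K2/[H⁺]²) = 1/(1 + 10^+2.15 + 10^+0.67) = 0.006806
DIC = [CO2*]/α₀ = 1.970×10^-5 / 0.006806 = 2.895 mmol/kg
CA = (α₁ + 2α₂)·DIC = (0.9614 + 2×0.03183) × 2.895 = 2.97 mmol/kg

CA = 2.97 mmol/kg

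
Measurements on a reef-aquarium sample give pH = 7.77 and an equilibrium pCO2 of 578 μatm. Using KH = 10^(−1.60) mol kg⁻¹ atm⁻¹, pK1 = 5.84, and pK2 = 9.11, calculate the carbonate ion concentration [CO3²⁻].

[CO2*] = KH · pCO2 = 10^(−1.60) × 578×10^-6 = 1.452×10^-5 mol/kg
α₀ = 1/(1 + K1/[H⁺] + K1K2/[H⁺]²) = 1/(1 + 10^+1.93 + 10^+0.59) = 0.01111
DIC = [CO2*]/α₀ = 1.452×10^-5 / 0.01111 = 1.307 mmol/kg
[CO3²⁻] = α₂·DIC; α₂ = 0.04323, so [CO3²⁻] = 0.04323 × 1.307 = 0.0565 mmol/kg

[CO3²⁻] = 0.0565 mmol/kg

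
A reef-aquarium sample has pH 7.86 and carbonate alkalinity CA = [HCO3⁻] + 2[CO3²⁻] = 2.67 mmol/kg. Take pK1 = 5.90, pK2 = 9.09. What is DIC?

CA = [HCO3⁻] + 2[CO3²⁻] = (α₁ + 2α₂)·DIC
At pH 7.86: [H⁺]/K1 = 10^-1.96 = 0.010965, K2/[H⁺] = 10^-1.23 = 0.058884
α₁ = 1/(1 + 0.010965 + 0.058884) = 1/1.0698 = 0.9347; α₂ = α₁·K2/[H⁺] = 0.05504
α₁ + 2α₂ = 1.0448
DIC = CA / (α₁ + 2α₂) = 2.67 / 1.0448 = 2.56 mmol/kg

DIC = 2.56 mmol/kg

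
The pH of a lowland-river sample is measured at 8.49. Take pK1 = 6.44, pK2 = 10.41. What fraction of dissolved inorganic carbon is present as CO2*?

α₀ = 1 / (1 + K1/[H⁺] + K1K2/[H⁺]²) = 1 / (1 + 10^+2.05 + 10^+0.13)
   = 1 / (1 + 112.20 + 1.3490) = 1/114.55 = 0.008730

α₀ = 0.00873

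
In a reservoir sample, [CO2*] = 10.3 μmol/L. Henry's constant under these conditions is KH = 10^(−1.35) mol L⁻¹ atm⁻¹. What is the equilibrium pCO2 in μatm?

KH = 10^(−1.35) = 4.467×10^-2 mol L⁻¹ atm⁻¹
pCO2 = [CO2*]/KH = 10.3×10^-6 / 4.467×10^-2 = 2.31×10^-4 atm = 231 μatm

pCO2 = 231 μatm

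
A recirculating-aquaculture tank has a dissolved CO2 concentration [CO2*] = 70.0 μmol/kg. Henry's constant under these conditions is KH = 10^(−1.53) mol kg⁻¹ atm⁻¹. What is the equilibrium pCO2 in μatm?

pCO2 = 2370 μatm

KH = 10^(−1.53) = 2.951×10^-2 mol kg⁻¹ atm⁻¹
pCO2 = [CO2*]/KH = 70.0×10^-6 / 2.951×10^-2 = 2.37×10^-3 atm = 2370 μatm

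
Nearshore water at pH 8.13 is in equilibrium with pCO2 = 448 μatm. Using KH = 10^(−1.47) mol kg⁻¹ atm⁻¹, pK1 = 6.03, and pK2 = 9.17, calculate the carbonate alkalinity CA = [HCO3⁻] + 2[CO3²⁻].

CA = 2.26 mmol/kg

[CO2*] = KH · pCO2 = 10^(−1.47) × 448×10^-6 = 1.518×10^-5 mol/kg
α₀ = 1/(1 + K1/[H⁺] + K1K2/[H⁺]²) = 1/(1 + 10^+2.10 + 10^+1.06) = 0.007227
DIC = [CO2*]/α₀ = 1.518×10^-5 / 0.007227 = 2.101 mmol/kg
CA = (α₁ + 2α₂)·DIC = (0.9098 + 2×0.08297) × 2.101 = 2.26 mmol/kg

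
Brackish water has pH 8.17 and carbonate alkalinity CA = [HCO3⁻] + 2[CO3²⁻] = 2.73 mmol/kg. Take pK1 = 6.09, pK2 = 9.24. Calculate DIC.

CA = [HCO3⁻] + 2[CO3²⁻] = (α₁ + 2α₂)·DIC
At pH 8.17: [H⁺]/K1 = 10^-2.08 = 0.0083176, K2/[H⁺] = 10^-1.07 = 0.085114
α₁ = 1/(1 + 0.0083176 + 0.085114) = 1/1.0934 = 0.9146; α₂ = α₁·K2/[H⁺] = 0.07784
α₁ + 2α₂ = 1.0702
DIC = CA / (α₁ + 2α₂) = 2.73 / 1.0702 = 2.55 mmol/kg

DIC = 2.55 mmol/kg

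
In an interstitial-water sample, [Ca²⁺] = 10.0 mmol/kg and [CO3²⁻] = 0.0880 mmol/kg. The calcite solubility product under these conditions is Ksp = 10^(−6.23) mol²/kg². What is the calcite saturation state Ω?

Ksp = 10^(−6.23) = 5.888×10^-7
Ω = [Ca²⁺][CO3²⁻]/Ksp = (10.0×10^-3)(0.0880×10^-3) / 5.888×10^-7 = 1.49

Ω = 1.49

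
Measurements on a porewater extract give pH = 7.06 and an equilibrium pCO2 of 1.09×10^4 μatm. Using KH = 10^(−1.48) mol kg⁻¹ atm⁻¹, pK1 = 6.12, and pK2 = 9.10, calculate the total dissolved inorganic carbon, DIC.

DIC = 3.53 mmol/kg

[CO2*] = KH · pCO2 = 10^(−1.48) × 1.09×10^4×10^-6 = 3.609×10^-4 mol/kg
α₀ = 1/(1 + K1/[H⁺] + K1K2/[H⁺]²) = 1/(1 + 10^+0.94 + 10^-1.10) = 0.1022
DIC = [CO2*]/α₀ = 3.609×10^-4 / 0.1022 = 3.53 mmol/kg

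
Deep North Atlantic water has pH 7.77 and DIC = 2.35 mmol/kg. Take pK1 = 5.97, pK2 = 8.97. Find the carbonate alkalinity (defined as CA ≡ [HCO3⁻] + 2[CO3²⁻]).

CA = 2.45 mmol/kg

CA = [HCO3⁻] + 2[CO3²⁻] = (α₁ + 2α₂)·DIC
At pH 7.77: [H⁺]/K1 = 10^-1.80 = 0.015849, K2/[H⁺] = 10^-1.20 = 0.063096
α₁ = 1/(1 + 0.015849 + 0.063096) = 1/1.0789 = 0.9268; α₂ = α₁·K2/[H⁺] = 0.05848
α₁ + 2α₂ = 1.0438
CA = 1.0438 × 2.35 = 2.45 mmol/kg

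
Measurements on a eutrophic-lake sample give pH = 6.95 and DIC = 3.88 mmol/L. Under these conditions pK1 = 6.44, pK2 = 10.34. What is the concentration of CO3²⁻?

[CO3²⁻] = 1.21 μmol/L

α₂ = 1 / (1 + [H⁺]/K2 + [H⁺]²/(K1K2)) = 1 / (1 + 10^+3.39 + 10^+2.88)
   = 1 / (1 + 2454.7 + 758.58) = 1/3214.3 = 0.0003111
[CO3²⁻] = α₂ × DIC = 0.0003111 × 3.88 = 0.00121 mmol/L = 1.21 μmol/L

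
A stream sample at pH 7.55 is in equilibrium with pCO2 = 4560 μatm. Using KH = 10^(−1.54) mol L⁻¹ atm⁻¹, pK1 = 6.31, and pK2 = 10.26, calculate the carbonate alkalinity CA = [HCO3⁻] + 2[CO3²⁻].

CA = 2.29 mmol/L

[CO2*] = KH · pCO2 = 10^(−1.54) × 4560×10^-6 = 1.315×10^-4 mol/L
α₀ = 1/(1 + K1/[H⁺] + K1K2/[H⁺]²) = 1/(1 + 10^+1.24 + 10^-1.47) = 0.05431
DIC = [CO2*]/α₀ = 1.315×10^-4 / 0.05431 = 2.421 mmol/L
CA = (α₁ + 2α₂)·DIC = (0.9438 + 2×0.001840) × 2.421 = 2.29 mmol/L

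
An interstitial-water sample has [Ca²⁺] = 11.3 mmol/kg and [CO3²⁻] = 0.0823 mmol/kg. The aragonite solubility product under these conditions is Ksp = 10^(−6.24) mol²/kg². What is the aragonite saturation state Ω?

Ksp = 10^(−6.24) = 5.754×10^-7
Ω = [Ca²⁺][CO3²⁻]/Ksp = (11.3×10^-3)(0.0823×10^-3) / 5.754×10^-7 = 1.62

Ω = 1.62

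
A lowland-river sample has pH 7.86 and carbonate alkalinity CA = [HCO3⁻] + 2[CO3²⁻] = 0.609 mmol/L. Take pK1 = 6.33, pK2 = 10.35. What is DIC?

DIC = 0.625 mmol/L

CA = [HCO3⁻] + 2[CO3²⁻] = (α₁ + 2α₂)·DIC
At pH 7.86: [H⁺]/K1 = 10^-1.53 = 0.029512, K2/[H⁺] = 10^-2.49 = 0.0032359
α₁ = 1/(1 + 0.029512 + 0.0032359) = 1/1.0327 = 0.9683; α₂ = α₁·K2/[H⁺] = 0.003133
α₁ + 2α₂ = 0.9746
DIC = CA / (α₁ + 2α₂) = 0.609 / 0.9746 = 0.625 mmol/L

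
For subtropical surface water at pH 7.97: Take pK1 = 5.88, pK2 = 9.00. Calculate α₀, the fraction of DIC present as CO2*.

α₀ = 0.00738

α₀ = 1 / (1 + K1/[H⁺] + K1K2/[H⁺]²) = 1 / (1 + 10^+2.09 + 10^+1.06)
   = 1 / (1 + 123.03 + 11.482) = 1/135.51 = 0.007380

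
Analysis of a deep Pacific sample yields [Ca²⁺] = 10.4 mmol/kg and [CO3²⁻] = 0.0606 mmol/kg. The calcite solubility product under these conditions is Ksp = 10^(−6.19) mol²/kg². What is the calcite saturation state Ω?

Ksp = 10^(−6.19) = 6.457×10^-7
Ω = [Ca²⁺][CO3²⁻]/Ksp = (10.4×10^-3)(0.0606×10^-3) / 6.457×10^-7 = 0.976

Ω = 0.976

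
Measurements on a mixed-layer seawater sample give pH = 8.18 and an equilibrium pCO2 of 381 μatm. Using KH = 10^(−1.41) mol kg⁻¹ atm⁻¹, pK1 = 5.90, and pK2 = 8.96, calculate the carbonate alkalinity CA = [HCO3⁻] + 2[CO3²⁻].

[CO2*] = KH · pCO2 = 10^(−1.41) × 381×10^-6 = 1.482×10^-5 mol/kg
α₀ = 1/(1 + K1/[H⁺] + K1K2/[H⁺]²) = 1/(1 + 10^+2.28 + 10^+1.50) = 0.004481
DIC = [CO2*]/α₀ = 1.482×10^-5 / 0.004481 = 3.308 mmol/kg
CA = (α₁ + 2α₂)·DIC = (0.8538 + 2×0.1417) × 3.308 = 3.76 mmol/kg

CA = 3.76 mmol/kg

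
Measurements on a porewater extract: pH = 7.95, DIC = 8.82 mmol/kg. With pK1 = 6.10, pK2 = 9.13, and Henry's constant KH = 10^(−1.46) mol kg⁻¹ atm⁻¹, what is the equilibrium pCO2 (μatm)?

pCO2 = 3330 μatm

α₀ = 1 / (1 + K1/[H⁺] + K1K2/[H⁺]²) = 1 / (1 + 10^+1.85 + 10^+0.67)
   = 1 / (1 + 70.795 + 4.6774) = 1/76.472 = 0.01308
[CO2*] = α₀ × DIC = 0.01308 × 8.82 = 0.1153 mmol/kg
pCO2 = [CO2*]/KH = 1.153×10^-4 / 3.467×10^-2 = 3330 μatm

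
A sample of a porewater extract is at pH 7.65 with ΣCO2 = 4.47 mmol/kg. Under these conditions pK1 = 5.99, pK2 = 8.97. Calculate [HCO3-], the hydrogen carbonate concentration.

α₁ = 1 / (1 + [H⁺]/K1 + K2/[H⁺]) = 1 / (1 + 10^-1.66 + 10^-1.32)
   = 1 / (1 + 0.021878 + 0.047863) = 1/1.0697 = 0.9348
[HCO3⁻] = α₁ × DIC = 0.9348 × 4.47 = 4.18 mmol/kg

[HCO3⁻] = 4.18 mmol/kg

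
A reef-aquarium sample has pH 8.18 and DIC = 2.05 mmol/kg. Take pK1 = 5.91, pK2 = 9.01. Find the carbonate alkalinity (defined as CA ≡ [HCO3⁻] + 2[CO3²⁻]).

CA = [HCO3⁻] + 2[CO3²⁻] = (α₁ + 2α₂)·DIC
At pH 8.18: [H⁺]/K1 = 10^-2.27 = 0.0053703, K2/[H⁺] = 10^-0.83 = 0.14791
α₁ = 1/(1 + 0.0053703 + 0.14791) = 1/1.1533 = 0.8671; α₂ = α₁·K2/[H⁺] = 0.1283
α₁ + 2α₂ = 1.1236
CA = 1.1236 × 2.05 = 2.30 mmol/kg

CA = 2.30 mmol/kg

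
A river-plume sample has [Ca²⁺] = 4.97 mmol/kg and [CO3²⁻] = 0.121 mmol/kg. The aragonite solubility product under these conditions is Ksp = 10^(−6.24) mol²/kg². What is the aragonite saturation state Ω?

Ksp = 10^(−6.24) = 5.754×10^-7
Ω = [Ca²⁺][CO3²⁻]/Ksp = (4.97×10^-3)(0.121×10^-3) / 5.754×10^-7 = 1.05

Ω = 1.05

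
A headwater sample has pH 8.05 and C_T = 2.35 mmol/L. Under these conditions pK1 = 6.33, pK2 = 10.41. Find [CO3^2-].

[CO3²⁻] = 10.0 μmol/L

α₂ = 1 / (1 + [H⁺]/K2 + [H⁺]²/(K1K2)) = 1 / (1 + 10^+2.36 + 10^+0.64)
   = 1 / (1 + 229.09 + 4.3652) = 1/234.45 = 0.004265
[CO3²⁻] = α₂ × DIC = 0.004265 × 2.35 = 0.0100 mmol/L = 10.0 μmol/L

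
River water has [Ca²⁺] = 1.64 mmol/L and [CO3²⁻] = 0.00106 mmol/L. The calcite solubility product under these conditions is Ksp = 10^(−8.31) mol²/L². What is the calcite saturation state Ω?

Ω = 0.355

Ksp = 10^(−8.31) = 4.898×10^-9
Ω = [Ca²⁺][CO3²⁻]/Ksp = (1.64×10^-3)(0.00106×10^-3) / 4.898×10^-9 = 0.355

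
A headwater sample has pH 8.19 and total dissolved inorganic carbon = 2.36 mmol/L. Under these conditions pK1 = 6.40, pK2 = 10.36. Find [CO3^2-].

[CO3²⁻] = 15.6 μmol/L

α₂ = 1 / (1 + [H⁺]/K2 + [H⁺]²/(K1K2)) = 1 / (1 + 10^+2.17 + 10^+0.38)
   = 1 / (1 + 147.91 + 2.3988) = 1/151.31 = 0.006609
[CO3²⁻] = α₂ × DIC = 0.006609 × 2.36 = 0.0156 mmol/L = 15.6 μmol/L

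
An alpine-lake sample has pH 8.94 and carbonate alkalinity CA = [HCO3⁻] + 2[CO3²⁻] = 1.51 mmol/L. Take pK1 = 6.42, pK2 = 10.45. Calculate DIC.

DIC = 1.47 mmol/L

CA = [HCO3⁻] + 2[CO3²⁻] = (α₁ + 2α₂)·DIC
At pH 8.94: [H⁺]/K1 = 10^-2.52 = 0.0030200, K2/[H⁺] = 10^-1.51 = 0.030903
α₁ = 1/(1 + 0.0030200 + 0.030903) = 1/1.0339 = 0.9672; α₂ = α₁·K2/[H⁺] = 0.02989
α₁ + 2α₂ = 1.0270
DIC = CA / (α₁ + 2α₂) = 1.51 / 1.0270 = 1.47 mmol/L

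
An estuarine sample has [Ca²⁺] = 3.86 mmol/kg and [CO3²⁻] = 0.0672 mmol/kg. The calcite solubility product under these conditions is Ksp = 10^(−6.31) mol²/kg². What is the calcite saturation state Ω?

Ksp = 10^(−6.31) = 4.898×10^-7
Ω = [Ca²⁺][CO3²⁻]/Ksp = (3.86×10^-3)(0.0672×10^-3) / 4.898×10^-7 = 0.530

Ω = 0.530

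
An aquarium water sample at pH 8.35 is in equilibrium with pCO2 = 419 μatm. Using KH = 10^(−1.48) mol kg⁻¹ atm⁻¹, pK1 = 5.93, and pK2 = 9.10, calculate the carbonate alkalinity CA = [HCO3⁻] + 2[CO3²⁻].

[CO2*] = KH · pCO2 = 10^(−1.48) × 419×10^-6 = 1.387×10^-5 mol/kg
α₀ = 1/(1 + K1/[H⁺] + K1K2/[H⁺]²) = 1/(1 + 10^+2.42 + 10^+1.67) = 0.003217
DIC = [CO2*]/α₀ = 1.387×10^-5 / 0.003217 = 4.312 mmol/kg
CA = (α₁ + 2α₂)·DIC = (0.8463 + 2×0.1505) × 4.312 = 4.95 mmol/kg

CA = 4.95 mmol/kg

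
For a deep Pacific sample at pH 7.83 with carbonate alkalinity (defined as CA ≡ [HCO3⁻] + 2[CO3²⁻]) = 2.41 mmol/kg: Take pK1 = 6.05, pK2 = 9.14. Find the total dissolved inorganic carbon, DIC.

CA = [HCO3⁻] + 2[CO3²⁻] = (α₁ + 2α₂)·DIC
At pH 7.83: [H⁺]/K1 = 10^-1.78 = 0.016596, K2/[H⁺] = 10^-1.31 = 0.048978
α₁ = 1/(1 + 0.016596 + 0.048978) = 1/1.0656 = 0.9385; α₂ = α₁·K2/[H⁺] = 0.04596
α₁ + 2α₂ = 1.0304
DIC = CA / (α₁ + 2α₂) = 2.41 / 1.0304 = 2.34 mmol/kg

DIC = 2.34 mmol/kg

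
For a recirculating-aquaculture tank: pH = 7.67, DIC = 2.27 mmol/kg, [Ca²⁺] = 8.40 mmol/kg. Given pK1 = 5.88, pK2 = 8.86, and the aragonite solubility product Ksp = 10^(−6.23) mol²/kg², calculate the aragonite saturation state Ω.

α₂ = 1 / (1 + [H⁺]/K2 + [H⁺]²/(K1K2)) = 1 / (1 + 10^+1.19 + 10^-0.60)
   = 1 / (1 + 15.488 + 0.25119) = 1/16.739 = 0.05974
[CO3²⁻] = α₂ × DIC = 0.05974 × 2.27 = 0.1356 mmol/kg
Ksp = 10^(−6.23) = 5.888×10^-7
Ω = [Ca²⁺][CO3²⁻]/Ksp = (8.40×10^-3)(1.356×10^-4) / 5.888×10^-7 = 1.93

Ω = 1.93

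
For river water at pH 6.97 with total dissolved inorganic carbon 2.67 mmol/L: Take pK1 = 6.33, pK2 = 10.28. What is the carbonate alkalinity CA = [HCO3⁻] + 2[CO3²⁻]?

CA = [HCO3⁻] + 2[CO3²⁻] = (α₁ + 2α₂)·DIC
At pH 6.97: [H⁺]/K1 = 10^-0.64 = 0.22909, K2/[H⁺] = 10^-3.31 = 0.00048978
α₁ = 1/(1 + 0.22909 + 0.00048978) = 1/1.2296 = 0.8133; α₂ = α₁·K2/[H⁺] = 0.0003983
α₁ + 2α₂ = 0.8141
CA = 0.8141 × 2.67 = 2.17 mmol/L

CA = 2.17 mmol/L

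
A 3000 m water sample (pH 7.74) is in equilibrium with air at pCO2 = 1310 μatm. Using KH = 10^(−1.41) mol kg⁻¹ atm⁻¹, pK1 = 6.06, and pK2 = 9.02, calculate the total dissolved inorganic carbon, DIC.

DIC = 2.62 mmol/kg

[CO2*] = KH · pCO2 = 10^(−1.41) × 1310×10^-6 = 5.096×10^-5 mol/kg
α₀ = 1/(1 + K1/[H⁺] + K1K2/[H⁺]²) = 1/(1 + 10^+1.68 + 10^+0.40) = 0.01946
DIC = [CO2*]/α₀ = 5.096×10^-5 / 0.01946 = 2.62 mmol/kg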